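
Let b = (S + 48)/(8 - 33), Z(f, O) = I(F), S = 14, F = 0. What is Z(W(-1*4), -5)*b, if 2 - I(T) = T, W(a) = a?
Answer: -124/25 ≈ -4.9600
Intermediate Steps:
I(T) = 2 - T
Z(f, O) = 2 (Z(f, O) = 2 - 1*0 = 2 + 0 = 2)
b = -62/25 (b = (14 + 48)/(8 - 33) = 62/(-25) = 62*(-1/25) = -62/25 ≈ -2.4800)
Z(W(-1*4), -5)*b = 2*(-62/25) = -124/25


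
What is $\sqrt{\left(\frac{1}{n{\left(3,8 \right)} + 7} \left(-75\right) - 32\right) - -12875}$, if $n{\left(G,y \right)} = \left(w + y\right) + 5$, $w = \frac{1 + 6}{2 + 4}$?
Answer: $\frac{9 \sqrt{2556637}}{127} \approx 113.31$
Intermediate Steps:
$w = \frac{7}{6} \approx 1.1667$
$n{\left(G,y \right)} = \frac{37}{6} + y$ ($n{\left(G,y \right)} = \left(\frac{7}{6} + y\right) + 5 = \frac{37}{6} + y$)
$\sqrt{\left(\frac{1}{n{\left(3,8 \right)} + 7} \left(-75\right) - 32\right) - -12875} = \sqrt{\left(\frac{1}{\left(\frac{37}{6} + 8\right) + 7} \left(-75\right) - 32\right) - -12875} = \sqrt{\left(\frac{1}{\frac{85}{6} + 7} \left(-75\right) - 32\right) + \left(-5335 + 18210\right)} = \sqrt{\left(\frac{1}{\frac{127}{6}} \left(-75\right) - 32\right) + 12875} = \sqrt{\left(\frac{6}{127} \left(-75\right) - 32\right) + 12875} = \sqrt{\left(- \frac{450}{127} - 32\right) + 12875} = \sqrt{- \frac{4514}{127} + 12875} = \sqrt{\frac{1630611}{127}} = \frac{9 \sqrt{2556637}}{127}$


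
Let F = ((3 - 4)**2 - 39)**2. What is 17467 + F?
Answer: 18911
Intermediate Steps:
F = 1444 (F = ((-1)**2 - 39)**2 = (1 - 39)**2 = (-38)**2 = 1444)
17467 + F = 17467 + 1444 = 18911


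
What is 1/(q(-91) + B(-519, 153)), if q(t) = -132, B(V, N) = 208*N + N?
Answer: 1/31845 ≈ 3.1402e-5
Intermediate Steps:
B(V, N) = 209*N
1/(q(-91) + B(-519, 153)) = 1/(-132 + 209*153) = 1/(-132 + 31977) = 1/31845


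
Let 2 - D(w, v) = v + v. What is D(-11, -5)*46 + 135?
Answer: 687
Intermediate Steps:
D(w, v) = 2 - 2*v (D(w, v) = 2 - (v + v) = 2 - 2*v)
D(-11, -5)*46 + 135 = (2 - 2*(-5))*46 + 135 = (2 + 10)*46 + 135 = 12*46 + 135 = 552 + 135 = 687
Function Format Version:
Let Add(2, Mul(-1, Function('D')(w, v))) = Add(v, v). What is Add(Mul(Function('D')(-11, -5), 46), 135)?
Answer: 687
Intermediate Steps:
Function('D')(w, v) = Add(2, Mul(-2, v)) (Function('D')(w, v) = Add(2, Mul(-1, Add(v, v))) = Add(2, Mul(-1, Mul(2, v))) = Add(2, Mul(-2, v)))
Add(Mul(Function('D')(-11, -5), 46), 135) = Add(Mul(Add(2, Mul(-2, -5)), 46), 135) = Add(Mul(Add(2, 10), 46), 135) = Add(Mul(12, 46), 135) = Add(552, 135) = 687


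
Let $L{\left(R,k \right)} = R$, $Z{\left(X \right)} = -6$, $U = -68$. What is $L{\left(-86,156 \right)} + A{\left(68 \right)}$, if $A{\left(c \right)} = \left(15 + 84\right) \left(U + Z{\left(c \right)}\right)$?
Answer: $-7412$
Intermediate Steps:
$A{\left(c \right)} = -7326$ ($A{\left(c \right)} = \left(15 + 84\right) \left(-68 - 6\right) = 99 \left(-74\right) = -7326$)
$L{\left(-86,156 \right)} + A{\left(68 \right)} = -86 - 7326 = -7412$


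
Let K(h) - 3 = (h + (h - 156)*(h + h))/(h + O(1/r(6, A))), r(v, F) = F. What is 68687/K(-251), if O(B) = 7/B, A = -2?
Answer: -18202055/203268 ≈ -89.547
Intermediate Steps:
K(h) = 3 + (h + 2*h*(-156 + h))/(-14 + h) (K(h) = 3 + (h + (h - 156)*(h + h))/(h + 7/(1/(-2))) = 3 + (h + (-156 + h)*(2*h))/(h + 7/(-½)) = 3 + (h + 2*h*(-156 + h))/(h + 7*(-2)) = 3 + (h + 2*h*(-156 + h))/(h - 14) = 3 + (h + 2*h*(-156 + h))/(-14 + h))
68687/K(-251) = 68687/((2*(-21 + (-251)² - 154*(-251))/(-14 - 251))) = 68687/((2*(-21 + 63001 + 38654)/(-265))) = 68687/((2*(-1/265)*101634)) = 68687/(-203268/265) = 68687*(-265/203268) = -18202055/203268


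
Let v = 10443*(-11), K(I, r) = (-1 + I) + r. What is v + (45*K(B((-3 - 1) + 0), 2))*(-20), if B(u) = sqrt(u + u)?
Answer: -115773 - 1800*I*sqrt(2) ≈ -1.1577e+5 - 2545.6*I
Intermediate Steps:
B(u) = sqrt(2)*sqrt(u) (B(u) = sqrt(2*u) = sqrt(2)*sqrt(u))
K(I, r) = -1 + I + r
v = -114873
v + (45*K(B((-3 - 1) + 0), 2))*(-20) = -114873 + (45*(-1 + sqrt(2)*sqrt((-3 - 1) + 0) + 2))*(-20) = -114873 + (45*(-1 + sqrt(2)*sqrt(-4 + 0) + 2))*(-20) = -114873 + (45*(-1 + sqrt(2)*sqrt(-4) + 2))*(-20) = -114873 + (45*(-1 + sqrt(2)*(2*I) + 2))*(-20) = -114873 + (45*(-1 + 2*I*sqrt(2) + 2))*(-20) = -114873 + (45*(1 + 2*I*sqrt(2)))*(-20) = -114873 + (45 + 90*I*sqrt(2))*(-20) = -114873 + (-900 - 1800*I*sqrt(2)) = -115773 - 1800*I*sqrt(2)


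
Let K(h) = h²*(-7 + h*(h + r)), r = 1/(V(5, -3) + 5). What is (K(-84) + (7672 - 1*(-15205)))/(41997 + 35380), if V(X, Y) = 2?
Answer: 49675949/77377 ≈ 642.00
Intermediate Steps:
r = ⅐ (r = 1/(2 + 5) = 1/7 = ⅐ ≈ 0.14286)
K(h) = h²*(-7 + h*(⅐ + h)) (K(h) = h²*(-7 + h*(h + ⅐)) = h²*(-7 + h*(⅐ + h)))
(K(-84) + (7672 - 1*(-15205)))/(41997 + 35380) = ((-84)²*(-7 + (-84)² + (⅐)*(-84)) + (7672 - 1*(-15205)))/(41997 + 35380) = (7056*(-7 + 7056 - 12) + (7672 + 15205))/77377 = (7056*7037 + 22877)*(1/77377) = (49653072 + 22877)*(1/77377) = 49675949*(1/77377) = 49675949/77377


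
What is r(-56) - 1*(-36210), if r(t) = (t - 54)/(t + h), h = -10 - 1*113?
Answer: 6481700/179 ≈ 36211.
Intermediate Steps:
h = -123 (h = -10 - 113 = -123)
r(t) = (-54 + t)/(-123 + t) (r(t) = (t - 54)/(t - 123) = (-54 + t)/(-123 + t))
r(-56) - 1*(-36210) = (-54 - 56)/(-123 - 56) - 1*(-36210) = -110/(-179) + 36210 = -1/179*(-110) + 36210 = 110/179 + 36210 = 6481700/179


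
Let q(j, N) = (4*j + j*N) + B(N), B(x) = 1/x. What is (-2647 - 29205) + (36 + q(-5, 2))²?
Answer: -127239/4 ≈ -31810.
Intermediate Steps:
q(j, N) = 1/N + 4*j + N*j (q(j, N) = (4*j + j*N) + 1/N = (4*j + N*j) + 1/N = 1/N + 4*j + N*j)
(-2647 - 29205) + (36 + q(-5, 2))² = (-2647 - 29205) + (36 + (1 + 2*(-5)*(4 + 2))/2)² = -31852 + (36 + (1 + 2*(-5)*6)/2)² = -31852 + (36 + (1 - 60)/2)² = -31852 + (36 + (½)*(-59))² = -31852 + (36 - 59/2)² = -31852 + (13/2)² = -31852 + 169/4 = -127239/4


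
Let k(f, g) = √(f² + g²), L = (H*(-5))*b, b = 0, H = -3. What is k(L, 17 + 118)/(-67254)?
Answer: -45/22418 ≈ -0.0020073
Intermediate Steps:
L = 0 (L = -3*(-5)*0 = 15*0 = 0)
k(L, 17 + 118)/(-67254) = √(0² + (17 + 118)²)/(-67254) = √(0 + 135²)*(-1/67254) = √(0 + 18225)*(-1/67254) = √18225*(-1/67254) = 135*(-1/67254) = -45/22418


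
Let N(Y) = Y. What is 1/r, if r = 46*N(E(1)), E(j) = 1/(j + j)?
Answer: 1/23 ≈ 0.043478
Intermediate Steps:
E(j) = 1/(2*j)
r = 23 (r = 46*((½)/1) = 46*((½)*1) = 46*(½) = 23)
1/r = 1/23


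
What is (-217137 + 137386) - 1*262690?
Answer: -342441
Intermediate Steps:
(-217137 + 137386) - 1*262690 = -79751 - 262690 = -342441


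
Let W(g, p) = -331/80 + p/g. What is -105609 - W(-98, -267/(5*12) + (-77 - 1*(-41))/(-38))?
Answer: -7865452821/74480 ≈ -1.0560e+5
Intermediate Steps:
W(g, p) = -331/80 + p/g (W(g, p) = -331*1/80 + p/g = -331/80 + p/g)
-105609 - W(-98, -267/(5*12) + (-77 - 1*(-41))/(-38)) = -105609 - (-331/80 + (-267/(5*12) + (-77 - 1*(-41))/(-38))/(-98)) = -105609 - (-331/80 + (-267/60 + (-77 + 41)*(-1/38))*(-1/98)) = -105609 - (-331/80 + (-267*1/60 - 36*(-1/38))*(-1/98)) = -105609 - (-331/80 + (-89/20 + 18/19)*(-1/98)) = -105609 - (-331/80 - 1331/380*(-1/98)) = -105609 - (-331/80 + 1331/37240) = -105609 - 1*(-305499/74480) = -105609 + 305499/74480 = -7865452821/74480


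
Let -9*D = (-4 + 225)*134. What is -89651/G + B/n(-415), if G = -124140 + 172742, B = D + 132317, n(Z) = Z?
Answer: -56773384363/181528470 ≈ -312.75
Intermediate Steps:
D = -29614/9 (D = -(-4 + 225)*134/9 = -221*134/9 = -1/9*29614 = -29614/9 ≈ -3290.4)
B = 1161239/9 (B = -29614/9 + 132317 = 1161239/9 ≈ 1.2903e+5)
G = 48602
-89651/G + B/n(-415) = -89651/48602 + (1161239/9)/(-415) = -89651*1/48602 + (1161239/9)*(-1/415) = -89651/48602 - 1161239/3735 = -56773384363/181528470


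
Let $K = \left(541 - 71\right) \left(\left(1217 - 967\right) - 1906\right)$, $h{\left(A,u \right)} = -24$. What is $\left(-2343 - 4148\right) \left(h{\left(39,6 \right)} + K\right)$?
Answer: $5052230904$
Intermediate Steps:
$K = -778320$ ($K = 470 \left(250 - 1906\right) = 470 \left(-1656\right) = -778320$)
$\left(-2343 - 4148\right) \left(h{\left(39,6 \right)} + K\right) = \left(-2343 - 4148\right) \left(-24 - 778320\right) = \left(-6491\right) \left(-778344\right) = 5052230904$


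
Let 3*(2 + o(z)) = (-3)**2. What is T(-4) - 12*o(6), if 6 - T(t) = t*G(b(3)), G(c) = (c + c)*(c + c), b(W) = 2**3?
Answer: 1018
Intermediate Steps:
b(W) = 8
G(c) = 4*c**2 (G(c) = (2*c)*(2*c) = 4*c**2)
o(z) = 1 (o(z) = -2 + (1/3)*(-3)**2 = -2 + (1/3)*9 = -2 + 3 = 1)
T(t) = 6 - 256*t (T(t) = 6 - t*4*8**2 = 6 - t*4*64 = 6 - t*256 = 6 - 256*t)
T(-4) - 12*o(6) = (6 - 256*(-4)) - 12*1 = (6 + 1024) - 12 = 1030 - 12 = 1018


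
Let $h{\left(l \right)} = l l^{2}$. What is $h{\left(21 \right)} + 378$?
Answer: $9639$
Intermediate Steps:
$h{\left(l \right)} = l^{3}$
$h{\left(21 \right)} + 378 = 21^{3} + 378 = 9261 + 378 = 9639$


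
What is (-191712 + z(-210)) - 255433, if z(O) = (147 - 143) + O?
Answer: -447351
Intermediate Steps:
z(O) = 4 + O
(-191712 + z(-210)) - 255433 = (-191712 + (4 - 210)) - 255433 = (-191712 - 206) - 255433 = -191918 - 255433 = -447351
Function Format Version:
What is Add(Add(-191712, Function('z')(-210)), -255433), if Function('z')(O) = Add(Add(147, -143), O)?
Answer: -447351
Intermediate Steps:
Function('z')(O) = Add(4, O)
Add(Add(-191712, Function('z')(-210)), -255433) = Add(Add(-191712, Add(4, -210)), -255433) = Add(Add(-191712, -206), -255433) = Add(-191918, -255433) = -447351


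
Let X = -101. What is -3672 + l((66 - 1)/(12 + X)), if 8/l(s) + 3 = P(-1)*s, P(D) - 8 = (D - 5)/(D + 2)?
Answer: -1458496/397 ≈ -3673.8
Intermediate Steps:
P(D) = 8 + (-5 + D)/(2 + D) (P(D) = 8 + (D - 5)/(D + 2) = 8 + (-5 + D)/(2 + D))
l(s) = 8/(-3 + 2*s) (l(s) = 8/(-3 + ((11 + 9*(-1))/(2 - 1))*s) = 8/(-3 + ((11 - 9)/1)*s) = 8/(-3 + (1*2)*s) = 8/(-3 + 2*s))
-3672 + l((66 - 1)/(12 + X)) = -3672 + 8/(-3 + 2*((66 - 1)/(12 - 101))) = -3672 + 8/(-3 + 2*(65/(-89))) = -3672 + 8/(-3 + 2*(65*(-1/89))) = -3672 + 8/(-3 + 2*(-65/89)) = -3672 + 8/(-3 - 130/89) = -3672 + 8/(-397/89) = -3672 + 8*(-89/397) = -3672 - 712/397 = -1458496/397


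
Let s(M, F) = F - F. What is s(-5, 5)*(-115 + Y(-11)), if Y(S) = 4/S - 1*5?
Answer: 0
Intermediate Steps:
s(M, F) = 0
Y(S) = -5 + 4/S (Y(S) = 4/S - 5 = -5 + 4/S)
s(-5, 5)*(-115 + Y(-11)) = 0*(-115 + (-5 + 4/(-11))) = 0*(-115 + (-5 + 4*(-1/11))) = 0*(-115 + (-5 - 4/11)) = 0*(-115 - 59/11) = 0*(-1324/11) = 0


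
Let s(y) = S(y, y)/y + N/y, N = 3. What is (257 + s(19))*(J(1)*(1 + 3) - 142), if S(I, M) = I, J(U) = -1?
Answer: -716130/19 ≈ -37691.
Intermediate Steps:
s(y) = 1 + 3/y (s(y) = y/y + 3/y = 1 + 3/y)
(257 + s(19))*(J(1)*(1 + 3) - 142) = (257 + (3 + 19)/19)*(-(1 + 3) - 142) = (257 + (1/19)*22)*(-1*4 - 142) = (257 + 22/19)*(-4 - 142) = (4905/19)*(-146) = -716130/19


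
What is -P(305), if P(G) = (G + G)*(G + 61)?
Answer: -223260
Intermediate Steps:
P(G) = 2*G*(61 + G) (P(G) = (2*G)*(61 + G) = 2*G*(61 + G))
-P(305) = -2*305*(61 + 305) = -2*305*366 = -1*223260 = -223260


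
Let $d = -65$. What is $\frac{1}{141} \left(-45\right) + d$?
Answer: $- \frac{3070}{47} \approx -65.319$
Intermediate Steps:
$\frac{1}{141} \left(-45\right) + d = \frac{1}{141} \left(-45\right) - 65 = - \frac{15}{47} - 65 = - \frac{3070}{47}$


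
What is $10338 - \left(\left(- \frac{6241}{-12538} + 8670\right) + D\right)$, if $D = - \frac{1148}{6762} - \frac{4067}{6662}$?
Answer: $\frac{16826338556672}{10086024837} \approx 1668.3$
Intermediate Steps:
$D = - \frac{2510645}{3217746}$ ($D = \left(-1148\right) \frac{1}{6762} - \frac{4067}{6662} = - \frac{82}{483} - \frac{4067}{6662} = - \frac{2510645}{3217746} \approx -0.78025$)
$10338 - \left(\left(- \frac{6241}{-12538} + 8670\right) + D\right) = 10338 - \left(\left(- \frac{6241}{-12538} + 8670\right) - \frac{2510645}{3217746}\right) = 10338 - \left(\left(\left(-6241\right) \left(- \frac{1}{12538}\right) + 8670\right) - \frac{2510645}{3217746}\right) = 10338 - \left(\left(\frac{6241}{12538} + 8670\right) - \frac{2510645}{3217746}\right) = 10338 - \left(\frac{108710701}{12538} - \frac{2510645}{3217746}\right) = 10338 - \frac{87442986208234}{10086024837} = \frac{16826338556672}{10086024837}$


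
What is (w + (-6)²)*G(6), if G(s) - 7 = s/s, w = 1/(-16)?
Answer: 575/2 ≈ 287.50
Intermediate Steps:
w = -1/16 ≈ -0.062500
G(s) = 8 (G(s) = 7 + s/s = 7 + 1 = 8)
(w + (-6)²)*G(6) = (-1/16 + (-6)²)*8 = (-1/16 + 36)*8 = (575/16)*8 = 575/2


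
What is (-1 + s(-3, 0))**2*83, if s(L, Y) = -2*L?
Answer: 2075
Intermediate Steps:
(-1 + s(-3, 0))**2*83 = (-1 - 2*(-3))**2*83 = (-1 + 6)**2*83 = 5**2*83 = 25*83 = 2075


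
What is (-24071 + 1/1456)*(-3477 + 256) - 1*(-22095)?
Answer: 112919765195/1456 ≈ 7.7555e+7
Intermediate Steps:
(-24071 + 1/1456)*(-3477 + 256) - 1*(-22095) = (-24071 + 1/1456)*(-3221) + 22095 = -35047375/1456*(-3221) + 22095 = 112887594875/1456 + 22095 = 112919765195/1456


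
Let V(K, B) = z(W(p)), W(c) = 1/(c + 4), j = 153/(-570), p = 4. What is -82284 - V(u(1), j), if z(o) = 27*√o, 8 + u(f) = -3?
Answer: -82284 - 27*√2/4 ≈ -82294.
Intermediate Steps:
u(f) = -11 (u(f) = -8 - 3 = -11)
j = -51/190 (j = 153*(-1/570) = -51/190 ≈ -0.26842)
W(c) = 1/(4 + c)
V(K, B) = 27*√2/4 (V(K, B) = 27*√(1/(4 + 4)) = 27*√(1/8) = 27*√(⅛) = 27*(√2/4) = 27*√2/4)
-82284 - V(u(1), j) = -82284 - 27*√2/4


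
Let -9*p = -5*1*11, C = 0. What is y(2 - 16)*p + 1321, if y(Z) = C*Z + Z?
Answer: 11119/9 ≈ 1235.4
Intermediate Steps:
y(Z) = Z (y(Z) = 0*Z + Z = 0 + Z = Z)
p = 55/9 (p = -(-5*1)*11/9 = -(-5)*11/9 = -1/9*(-55) = 55/9 ≈ 6.1111)
y(2 - 16)*p + 1321 = (2 - 16)*(55/9) + 1321 = -14*55/9 + 1321 = -770/9 + 1321 = 11119/9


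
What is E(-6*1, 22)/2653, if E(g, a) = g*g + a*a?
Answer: 520/2653 ≈ 0.19600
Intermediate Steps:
E(g, a) = a² + g² (E(g, a) = g² + a² = a² + g²)
E(-6*1, 22)/2653 = (22² + (-6*1)²)/2653 = (484 + (-6)²)*(1/2653) = (484 + 36)*(1/2653) = 520*(1/2653) = 520/2653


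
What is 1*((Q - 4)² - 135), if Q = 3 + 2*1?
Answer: -134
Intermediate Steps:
Q = 5 (Q = 3 + 2 = 5)
1*((Q - 4)² - 135) = 1*((5 - 4)² - 135) = 1*(1² - 135) = 1*(1 - 135) = 1*(-134) = -134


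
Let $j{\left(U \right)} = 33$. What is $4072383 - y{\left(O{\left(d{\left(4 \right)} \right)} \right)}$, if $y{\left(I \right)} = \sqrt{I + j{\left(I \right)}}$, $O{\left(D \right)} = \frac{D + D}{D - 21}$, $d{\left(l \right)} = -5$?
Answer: $4072383 - \frac{\sqrt{5642}}{13} \approx 4.0724 \cdot 10^{6}$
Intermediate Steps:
$O{\left(D \right)} = \frac{2 D}{-21 + D}$
$y{\left(I \right)} = \sqrt{33 + I}$ ($y{\left(I \right)} = \sqrt{I + 33} = \sqrt{33 + I}$)
$4072383 - y{\left(O{\left(d{\left(4 \right)} \right)} \right)} = 4072383 - \sqrt{33 + 2 \left(-5\right) \frac{1}{-21 - 5}} = 4072383 - \sqrt{33 + 2 \left(-5\right) \frac{1}{-26}} = 4072383 - \sqrt{33 + 2 \left(-5\right) \left(- \frac{1}{26}\right)} = 4072383 - \sqrt{33 + \frac{5}{13}} = 4072383 - \sqrt{\frac{434}{13}} = 4072383 - \frac{\sqrt{5642}}{13}$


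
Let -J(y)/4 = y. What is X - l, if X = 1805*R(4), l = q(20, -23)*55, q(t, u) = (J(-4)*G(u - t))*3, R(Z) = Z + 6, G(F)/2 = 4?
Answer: -3070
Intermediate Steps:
J(y) = -4*y
G(F) = 8 (G(F) = 2*4 = 8)
R(Z) = 6 + Z
q(t, u) = 384 (q(t, u) = (-4*(-4)*8)*3 = (16*8)*3 = 128*3 = 384)
l = 21120 (l = 384*55 = 21120)
X = 18050 (X = 1805*(6 + 4) = 1805*10 = 18050)
X - l = 18050 - 1*21120 = 18050 - 21120 = -3070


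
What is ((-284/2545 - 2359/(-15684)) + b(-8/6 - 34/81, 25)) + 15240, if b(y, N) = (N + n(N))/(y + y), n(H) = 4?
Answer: 10791785014181/708505095 ≈ 15232.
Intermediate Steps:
b(y, N) = (4 + N)/(2*y) (b(y, N) = (N + 4)/(y + y) = (4 + N)/((2*y)) = (4 + N)*(1/(2*y)) = (4 + N)/(2*y))
((-284/2545 - 2359/(-15684)) + b(-8/6 - 34/81, 25)) + 15240 = ((-284/2545 - 2359/(-15684)) + (4 + 25)/(2*(-8/6 - 34/81))) + 15240 = ((-284*1/2545 - 2359*(-1/15684)) + (½)*29/(-8*⅙ - 34*1/81)) + 15240 = ((-284/2545 + 2359/15684) + (½)*29/(-4/3 - 34/81)) + 15240 = (1549399/39915780 + (½)*29/(-142/81)) + 15240 = (1549399/39915780 + (½)*(-81/142)*29) + 15240 = (1549399/39915780 - 2349/284) + 15240 = -5832633619/708505095 + 15240 = 10791785014181/708505095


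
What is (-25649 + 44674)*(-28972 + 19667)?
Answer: -177027625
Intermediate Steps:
(-25649 + 44674)*(-28972 + 19667) = 19025*(-9305) = -177027625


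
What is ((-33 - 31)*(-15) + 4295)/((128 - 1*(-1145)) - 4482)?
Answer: -5255/3209 ≈ -1.6376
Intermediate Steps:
((-33 - 31)*(-15) + 4295)/((128 - 1*(-1145)) - 4482) = (-64*(-15) + 4295)/((128 + 1145) - 4482) = (960 + 4295)/(1273 - 4482) = 5255/(-3209) = 5255*(-1/3209) = -5255/3209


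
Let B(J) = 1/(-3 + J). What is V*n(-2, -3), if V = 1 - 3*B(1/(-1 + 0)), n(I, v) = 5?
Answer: 35/4 ≈ 8.7500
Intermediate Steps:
V = 7/4 (V = 1 - 3/(-3 + 1/(-1 + 0)) = 1 - 3/(-3 + 1/(-1)) = 1 - 3/(-3 - 1) = 1 - 3/(-4) = 1 - 3*(-1/4) = 1 + 3/4 = 7/4 ≈ 1.7500)
V*n(-2, -3) = (7/4)*5 = 35/4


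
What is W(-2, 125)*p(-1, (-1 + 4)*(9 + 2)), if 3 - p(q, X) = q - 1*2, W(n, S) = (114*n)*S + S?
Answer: -170250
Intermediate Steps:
W(n, S) = S + 114*S*n (W(n, S) = 114*S*n + S = S + 114*S*n)
p(q, X) = 5 - q (p(q, X) = 3 - (q - 1*2) = 3 - (q - 2) = 3 - (-2 + q) = 3 + (2 - q) = 5 - q)
W(-2, 125)*p(-1, (-1 + 4)*(9 + 2)) = (125*(1 + 114*(-2)))*(5 - 1*(-1)) = (125*(1 - 228))*(5 + 1) = (125*(-227))*6 = -28375*6 = -170250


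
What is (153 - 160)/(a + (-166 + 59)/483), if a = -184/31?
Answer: 104811/92189 ≈ 1.1369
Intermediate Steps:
a = -184/31 ≈ -5.9355
(153 - 160)/(a + (-166 + 59)/483) = (153 - 160)/(-184/31 + (-166 + 59)/483) = -7/(-184/31 - 107*1/483) = -7/(-184/31 - 107/483) = -7/(-92189/14973) = -7*(-14973/92189) = 104811/92189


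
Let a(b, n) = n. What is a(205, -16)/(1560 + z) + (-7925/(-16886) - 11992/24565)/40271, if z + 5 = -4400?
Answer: 1527150196747/271568997753526 ≈ 0.0056234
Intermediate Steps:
z = -4405 (z = -5 - 4400 = -4405)
a(205, -16)/(1560 + z) + (-7925/(-16886) - 11992/24565)/40271 = -16/(1560 - 4405) + (-7925/(-16886) - 11992/24565)/40271 = -16/(-2845) + (-7925*(-1/16886) - 11992*1/24565)*(1/40271) = -16*(-1/2845) + (7925/16886 - 11992/24565)*(1/40271) = 16/2845 - 7819287/414804590*1/40271 = 16/2845 - 1117041/2386370806270 = 1527150196747/271568997753526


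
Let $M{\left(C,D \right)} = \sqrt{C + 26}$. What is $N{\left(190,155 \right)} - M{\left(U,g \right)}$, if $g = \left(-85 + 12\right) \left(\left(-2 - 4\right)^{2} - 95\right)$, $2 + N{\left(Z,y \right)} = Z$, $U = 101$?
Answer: $188 - \sqrt{127} \approx 176.73$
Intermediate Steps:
$N{\left(Z,y \right)} = -2 + Z$
$g = 4307$ ($g = - 73 \left(\left(-6\right)^{2} - 95\right) = - 73 \left(36 - 95\right) = \left(-73\right) \left(-59\right) = 4307$)
$M{\left(C,D \right)} = \sqrt{26 + C}$
$N{\left(190,155 \right)} - M{\left(U,g \right)} = \left(-2 + 190\right) - \sqrt{26 + 101} = 188 - \sqrt{127}$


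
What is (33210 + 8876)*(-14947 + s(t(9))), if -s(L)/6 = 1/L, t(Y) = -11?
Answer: -629036486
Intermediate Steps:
s(L) = -6/L
(33210 + 8876)*(-14947 + s(t(9))) = (33210 + 8876)*(-14947 - 6/(-11)) = 42086*(-14947 - 6*(-1/11)) = 42086*(-14947 + 6/11) = 42086*(-164411/11) = -629036486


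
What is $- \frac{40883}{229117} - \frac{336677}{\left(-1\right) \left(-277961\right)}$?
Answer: $- \frac{88502303772}{63685590437} \approx -1.3897$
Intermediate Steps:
$- \frac{40883}{229117} - \frac{336677}{\left(-1\right) \left(-277961\right)} = \left(-40883\right) \frac{1}{229117} - \frac{336677}{277961} = - \frac{40883}{229117} - \frac{336677}{277961} = - \frac{88502303772}{63685590437}$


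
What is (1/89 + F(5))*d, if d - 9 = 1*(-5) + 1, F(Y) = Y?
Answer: 2230/89 ≈ 25.056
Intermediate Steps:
d = 5 (d = 9 + (1*(-5) + 1) = 9 + (-5 + 1) = 9 - 4 = 5)
(1/89 + F(5))*d = (1/89 + 5)*5 = (446/89)*5 = 2230/89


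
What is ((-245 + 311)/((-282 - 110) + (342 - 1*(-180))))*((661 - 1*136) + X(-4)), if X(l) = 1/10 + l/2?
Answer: 172623/650 ≈ 265.57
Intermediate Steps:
X(l) = ⅒ + l/2 (X(l) = 1*(⅒) + l*(½) = ⅒ + l/2)
((-245 + 311)/((-282 - 110) + (342 - 1*(-180))))*((661 - 1*136) + X(-4)) = ((-245 + 311)/((-282 - 110) + (342 - 1*(-180))))*((661 - 1*136) + (⅒ + (½)*(-4))) = (66/(-392 + (342 + 180)))*((661 - 136) + (⅒ - 2)) = (66/(-392 + 522))*(525 - 19/10) = (66/130)*(5231/10) = (66*(1/130))*(5231/10) = (33/65)*(5231/10) = 172623/650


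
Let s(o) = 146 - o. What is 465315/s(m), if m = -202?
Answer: 155105/116 ≈ 1337.1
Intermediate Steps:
465315/s(m) = 465315/(146 - 1*(-202)) = 465315/(146 + 202) = 465315/348 = 465315*(1/348) = 155105/116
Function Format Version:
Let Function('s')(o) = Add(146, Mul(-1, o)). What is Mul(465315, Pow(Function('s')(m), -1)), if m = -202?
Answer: Rational(155105, 116) ≈ 1337.1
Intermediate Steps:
Mul(465315, Pow(Function('s')(m), -1)) = Mul(465315, Pow(Add(146, Mul(-1, -202)), -1)) = Mul(465315, Pow(Add(146, 202), -1)) = Mul(465315, Pow(348, -1)) = Mul(465315, Rational(1, 348)) = Rational(155105, 116)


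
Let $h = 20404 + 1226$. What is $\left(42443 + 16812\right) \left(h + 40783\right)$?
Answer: $3698282315$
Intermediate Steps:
$h = 21630$
$\left(42443 + 16812\right) \left(h + 40783\right) = \left(42443 + 16812\right) \left(21630 + 40783\right) = 59255 \cdot 62413 = 3698282315$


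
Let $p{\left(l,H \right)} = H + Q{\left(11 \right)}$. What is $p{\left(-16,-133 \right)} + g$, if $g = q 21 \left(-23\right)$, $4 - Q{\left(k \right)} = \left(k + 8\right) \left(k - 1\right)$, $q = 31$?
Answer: $-15292$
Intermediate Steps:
$Q{\left(k \right)} = 4 - \left(-1 + k\right) \left(8 + k\right)$ ($Q{\left(k \right)} = 4 - \left(k + 8\right) \left(k - 1\right) = 4 - \left(8 + k\right) \left(-1 + k\right) = 4 - \left(-1 + k\right) \left(8 + k\right)$)
$p{\left(l,H \right)} = -186 + H$ ($p{\left(l,H \right)} = H - 186 = -186 + H$)
$g = -14973$ ($g = 31 \cdot 21 \left(-23\right) = 651 \left(-23\right) = -14973$)
$p{\left(-16,-133 \right)} + g = \left(-186 - 133\right) - 14973 = -319 - 14973 = -15292$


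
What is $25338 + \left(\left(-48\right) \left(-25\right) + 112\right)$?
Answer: $26650$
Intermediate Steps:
$25338 + \left(\left(-48\right) \left(-25\right) + 112\right) = 25338 + \left(1200 + 112\right) = 25338 + 1312 = 26650$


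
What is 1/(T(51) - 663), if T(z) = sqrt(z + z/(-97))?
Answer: -1261/835947 - 4*sqrt(3298)/14211099 ≈ -0.0015246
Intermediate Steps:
T(z) = 4*sqrt(582)*sqrt(z)/97 (T(z) = sqrt(z + z*(-1/97)) = sqrt(z - z/97) = sqrt(96*z/97) = 4*sqrt(582)*sqrt(z)/97)
1/(T(51) - 663) = 1/(4*sqrt(582)*sqrt(51)/97 - 663) = 1/(12*sqrt(3298)/97 - 663) = 1/(-663 + 12*sqrt(3298)/97)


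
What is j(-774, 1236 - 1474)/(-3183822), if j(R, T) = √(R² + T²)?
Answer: -13*√970/1591911 ≈ -0.00025434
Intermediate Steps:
j(-774, 1236 - 1474)/(-3183822) = √((-774)² + (1236 - 1474)²)/(-3183822) = √(599076 + (-238)²)*(-1/3183822) = √(599076 + 56644)*(-1/3183822) = √655720*(-1/3183822) = (26*√970)*(-1/3183822) = -13*√970/1591911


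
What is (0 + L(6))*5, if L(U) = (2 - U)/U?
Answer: -10/3 ≈ -3.3333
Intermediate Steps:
L(U) = (2 - U)/U
(0 + L(6))*5 = (0 + (2 - 1*6)/6)*5 = (0 + (2 - 6)/6)*5 = (0 + (⅙)*(-4))*5 = (0 - ⅔)*5 = -⅔*5 = -10/3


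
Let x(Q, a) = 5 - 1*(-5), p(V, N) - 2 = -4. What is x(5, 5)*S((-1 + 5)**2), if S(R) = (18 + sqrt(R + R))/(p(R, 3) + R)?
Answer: 90/7 + 20*sqrt(2)/7 ≈ 16.898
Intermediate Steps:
p(V, N) = -2 (p(V, N) = 2 - 4 = -2)
x(Q, a) = 10 (x(Q, a) = 5 + 5 = 10)
S(R) = (18 + sqrt(2)*sqrt(R))/(-2 + R) (S(R) = (18 + sqrt(R + R))/(-2 + R) = (18 + sqrt(2*R))/(-2 + R) = (18 + sqrt(2)*sqrt(R))/(-2 + R))
x(5, 5)*S((-1 + 5)**2) = 10*((18 + sqrt(2)*sqrt((-1 + 5)**2))/(-2 + (-1 + 5)**2)) = 10*((18 + sqrt(2)*sqrt(4**2))/(-2 + 4**2)) = 10*((18 + sqrt(2)*sqrt(16))/(-2 + 16)) = 10*((18 + sqrt(2)*4)/14) = 10*((18 + 4*sqrt(2))/14) = 10*(9/7 + 2*sqrt(2)/7) = 90/7 + 20*sqrt(2)/7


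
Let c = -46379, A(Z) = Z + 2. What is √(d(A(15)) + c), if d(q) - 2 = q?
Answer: 2*I*√11590 ≈ 215.31*I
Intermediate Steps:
A(Z) = 2 + Z
d(q) = 2 + q
√(d(A(15)) + c) = √((2 + (2 + 15)) - 46379) = √((2 + 17) - 46379) = √(19 - 46379) = √(-46360) = 2*I*√11590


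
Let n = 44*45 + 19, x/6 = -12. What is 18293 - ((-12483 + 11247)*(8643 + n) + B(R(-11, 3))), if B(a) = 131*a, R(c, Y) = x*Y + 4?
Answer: 13199577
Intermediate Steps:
x = -72 (x = 6*(-12) = -72)
n = 1999 (n = 1980 + 19 = 1999)
R(c, Y) = 4 - 72*Y (R(c, Y) = -72*Y + 4 = 4 - 72*Y)
18293 - ((-12483 + 11247)*(8643 + n) + B(R(-11, 3))) = 18293 - ((-12483 + 11247)*(8643 + 1999) + 131*(4 - 72*3)) = 18293 - (-1236*10642 + 131*(4 - 216)) = 18293 - (-13153512 + 131*(-212)) = 18293 - (-13153512 - 27772) = 18293 - 1*(-13181284) = 18293 + 13181284 = 13199577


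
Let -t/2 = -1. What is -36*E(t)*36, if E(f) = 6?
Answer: -7776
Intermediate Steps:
t = 2 (t = -2*(-1) = 2)
-36*E(t)*36 = -36*6*36 = -216*36 = -7776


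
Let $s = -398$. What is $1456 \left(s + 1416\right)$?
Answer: $1482208$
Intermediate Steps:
$1456 \left(s + 1416\right) = 1456 \left(-398 + 1416\right) = 1456 \cdot 1018 = 1482208$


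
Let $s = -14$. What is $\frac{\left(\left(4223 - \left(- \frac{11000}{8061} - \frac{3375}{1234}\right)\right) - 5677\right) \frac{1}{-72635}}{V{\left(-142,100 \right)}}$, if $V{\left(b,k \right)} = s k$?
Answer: $- \frac{14422556521}{1011528345786000} \approx -1.4258 \cdot 10^{-5}$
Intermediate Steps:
$V{\left(b,k \right)} = - 14 k$
$\frac{\left(\left(4223 - \left(- \frac{11000}{8061} - \frac{3375}{1234}\right)\right) - 5677\right) \frac{1}{-72635}}{V{\left(-142,100 \right)}} = \frac{\left(\left(4223 - \left(- \frac{11000}{8061} - \frac{3375}{1234}\right)\right) - 5677\right) \frac{1}{-72635}}{\left(-14\right) 100} = \frac{\left(\left(4223 - - \frac{40779875}{9947274}\right) - 5677\right) \left(- \frac{1}{72635}\right)}{-1400} = \left(\left(4223 + \left(\frac{11000}{8061} + \frac{3375}{1234}\right)\right) - 5677\right) \left(- \frac{1}{72635}\right) \left(- \frac{1}{1400}\right) = \left(\left(4223 + \frac{40779875}{9947274}\right) - 5677\right) \left(- \frac{1}{72635}\right) \left(- \frac{1}{1400}\right) = \left(\frac{42048117977}{9947274} - 5677\right) \left(- \frac{1}{72635}\right) \left(- \frac{1}{1400}\right) = \left(- \frac{14422556521}{9947274}\right) \left(- \frac{1}{72635}\right) \left(- \frac{1}{1400}\right) = \frac{14422556521}{722520246990} \left(- \frac{1}{1400}\right) = - \frac{14422556521}{1011528345786000}$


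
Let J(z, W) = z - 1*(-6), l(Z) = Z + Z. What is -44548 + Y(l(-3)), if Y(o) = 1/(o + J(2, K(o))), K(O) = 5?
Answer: -89095/2 ≈ -44548.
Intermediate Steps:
l(Z) = 2*Z
J(z, W) = 6 + z (J(z, W) = z + 6 = 6 + z)
Y(o) = 1/(8 + o) (Y(o) = 1/(o + (6 + 2)) = 1/(o + 8) = 1/(8 + o))
-44548 + Y(l(-3)) = -44548 + 1/(8 + 2*(-3)) = -44548 + 1/(8 - 6) = -44548 + 1/2 = -44548 + ½ = -89095/2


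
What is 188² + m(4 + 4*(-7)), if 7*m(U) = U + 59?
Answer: 35349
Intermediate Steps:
m(U) = 59/7 + U/7 (m(U) = (U + 59)/7 = (59 + U)/7 = 59/7 + U/7)
188² + m(4 + 4*(-7)) = 188² + (59/7 + (4 + 4*(-7))/7) = 35344 + (59/7 + (4 - 28)/7) = 35344 + (59/7 + (⅐)*(-24)) = 35344 + (59/7 - 24/7) = 35344 + 5 = 35349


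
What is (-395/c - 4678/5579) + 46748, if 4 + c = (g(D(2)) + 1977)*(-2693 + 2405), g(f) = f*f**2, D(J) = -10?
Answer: 14676917091005/313963804 ≈ 46747.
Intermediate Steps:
g(f) = f**3
c = -281380 (c = -4 + ((-10)**3 + 1977)*(-2693 + 2405) = -4 + (-1000 + 1977)*(-288) = -4 + 977*(-288) = -4 - 281376 = -281380)
(-395/c - 4678/5579) + 46748 = (-395/(-281380) - 4678/5579) + 46748 = (-395*(-1/281380) - 4678*1/5579) + 46748 = (79/56276 - 4678/5579) + 46748 = -262818387/313963804 + 46748 = 14676917091005/313963804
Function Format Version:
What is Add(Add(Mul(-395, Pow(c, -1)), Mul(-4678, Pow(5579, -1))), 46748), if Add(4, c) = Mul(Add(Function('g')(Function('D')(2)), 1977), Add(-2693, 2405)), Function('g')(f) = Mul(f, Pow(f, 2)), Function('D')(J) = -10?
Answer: Rational(14676917091005, 313963804) ≈ 46747.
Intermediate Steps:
Function('g')(f) = Pow(f, 3)
c = -281380 (c = Add(-4, Mul(Add(Pow(-10, 3), 1977), Add(-2693, 2405))) = Add(-4, Mul(Add(-1000, 1977), -288)) = Add(-4, Mul(977, -288)) = Add(-4, -281376) = -281380)
Add(Add(Mul(-395, Pow(c, -1)), Mul(-4678, Pow(5579, -1))), 46748) = Add(Add(Mul(-395, Pow(-281380, -1)), Mul(-4678, Pow(5579, -1))), 46748) = Add(Add(Mul(-395, Rational(-1, 281380)), Mul(-4678, Rational(1, 5579))), 46748) = Add(Add(Rational(79, 56276), Rational(-4678, 5579)), 46748) = Add(Rational(-262818387, 313963804), 46748) = Rational(14676917091005, 313963804)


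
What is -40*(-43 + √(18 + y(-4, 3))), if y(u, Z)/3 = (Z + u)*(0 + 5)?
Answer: 1720 - 40*√3 ≈ 1650.7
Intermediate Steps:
y(u, Z) = 15*Z + 15*u (y(u, Z) = 3*((Z + u)*(0 + 5)) = 3*((Z + u)*5) = 3*(5*Z + 5*u) = 15*Z + 15*u)
-40*(-43 + √(18 + y(-4, 3))) = -40*(-43 + √(18 + (15*3 + 15*(-4)))) = -40*(-43 + √(18 + (45 - 60))) = -40*(-43 + √(18 - 15)) = -40*(-43 + √3) = 1720 - 40*√3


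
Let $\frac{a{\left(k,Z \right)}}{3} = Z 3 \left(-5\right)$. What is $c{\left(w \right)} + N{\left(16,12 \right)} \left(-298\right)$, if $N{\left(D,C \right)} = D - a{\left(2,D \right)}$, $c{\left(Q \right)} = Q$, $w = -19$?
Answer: $-219347$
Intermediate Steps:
$a{\left(k,Z \right)} = - 45 Z$ ($a{\left(k,Z \right)} = 3 Z 3 \left(-5\right) = 3 \cdot 3 Z \left(-5\right) = 3 \left(- 15 Z\right) = - 45 Z$)
$N{\left(D,C \right)} = 46 D$ ($N{\left(D,C \right)} = D - - 45 D = D + 45 D = 46 D$)
$c{\left(w \right)} + N{\left(16,12 \right)} \left(-298\right) = -19 + 46 \cdot 16 \left(-298\right) = -19 + 736 \left(-298\right) = -19 - 219328 = -219347$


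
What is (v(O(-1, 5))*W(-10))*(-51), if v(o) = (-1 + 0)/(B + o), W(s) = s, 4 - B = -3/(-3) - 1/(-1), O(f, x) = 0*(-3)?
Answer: -255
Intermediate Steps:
O(f, x) = 0
B = 2 (B = 4 - (-3/(-3) - 1/(-1)) = 4 - (-3*(-⅓) - 1*(-1)) = 4 - (1 + 1) = 4 - 1*2 = 4 - 2 = 2)
v(o) = -1/(2 + o) (v(o) = (-1 + 0)/(2 + o) = -1/(2 + o))
(v(O(-1, 5))*W(-10))*(-51) = (-1/(2 + 0)*(-10))*(-51) = (-1/2*(-10))*(-51) = (-1*½*(-10))*(-51) = -½*(-10)*(-51) = 5*(-51) = -255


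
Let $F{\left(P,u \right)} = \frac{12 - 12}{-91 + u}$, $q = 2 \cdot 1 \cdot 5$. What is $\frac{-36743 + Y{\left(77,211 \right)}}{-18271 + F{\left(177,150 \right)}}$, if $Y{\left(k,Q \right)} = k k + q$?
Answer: $\frac{204}{121} \approx 1.686$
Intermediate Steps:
$q = 10$ ($q = 2 \cdot 5 = 10$)
$F{\left(P,u \right)} = 0$ ($F{\left(P,u \right)} = \frac{0}{-91 + u} = 0$)
$Y{\left(k,Q \right)} = 10 + k^{2}$ ($Y{\left(k,Q \right)} = k k + 10 = k^{2} + 10 = 10 + k^{2}$)
$\frac{-36743 + Y{\left(77,211 \right)}}{-18271 + F{\left(177,150 \right)}} = \frac{-36743 + \left(10 + 77^{2}\right)}{-18271 + 0} = \frac{-36743 + \left(10 + 5929\right)}{-18271} = \left(-36743 + 5939\right) \left(- \frac{1}{18271}\right) = \left(-30804\right) \left(- \frac{1}{18271}\right) = \frac{204}{121}$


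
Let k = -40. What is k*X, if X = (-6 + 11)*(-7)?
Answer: 1400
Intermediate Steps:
X = -35 (X = 5*(-7) = -35)
k*X = -40*(-35) = 1400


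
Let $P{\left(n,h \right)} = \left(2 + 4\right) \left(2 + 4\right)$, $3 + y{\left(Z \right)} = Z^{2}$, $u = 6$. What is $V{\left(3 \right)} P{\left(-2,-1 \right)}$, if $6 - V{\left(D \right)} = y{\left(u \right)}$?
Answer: $-972$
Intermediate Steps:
$y{\left(Z \right)} = -3 + Z^{2}$
$V{\left(D \right)} = -27$ ($V{\left(D \right)} = 6 - \left(-3 + 6^{2}\right) = 6 - \left(-3 + 36\right) = 6 - 33 = -27$)
$P{\left(n,h \right)} = 36$ ($P{\left(n,h \right)} = 6 \cdot 6 = 36$)
$V{\left(3 \right)} P{\left(-2,-1 \right)} = \left(-27\right) 36 = -972$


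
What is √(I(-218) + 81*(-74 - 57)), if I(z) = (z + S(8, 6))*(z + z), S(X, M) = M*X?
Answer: √63509 ≈ 252.01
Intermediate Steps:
I(z) = 2*z*(48 + z) (I(z) = (z + 6*8)*(z + z) = (z + 48)*(2*z) = (48 + z)*(2*z) = 2*z*(48 + z))
√(I(-218) + 81*(-74 - 57)) = √(2*(-218)*(48 - 218) + 81*(-74 - 57)) = √(2*(-218)*(-170) + 81*(-131)) = √(74120 - 10611) = √63509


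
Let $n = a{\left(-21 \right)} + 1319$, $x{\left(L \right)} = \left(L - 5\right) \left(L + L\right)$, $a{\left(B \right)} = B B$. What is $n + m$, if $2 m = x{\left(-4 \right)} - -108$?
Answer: $1850$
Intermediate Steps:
$a{\left(B \right)} = B^{2}$
$x{\left(L \right)} = 2 L \left(-5 + L\right)$ ($x{\left(L \right)} = \left(-5 + L\right) 2 L = 2 L \left(-5 + L\right)$)
$n = 1760$ ($n = \left(-21\right)^{2} + 1319 = 441 + 1319 = 1760$)
$m = 90$ ($m = \frac{2 \left(-4\right) \left(-5 - 4\right) - -108}{2} = \frac{2 \left(-4\right) \left(-9\right) + 108}{2} = \frac{72 + 108}{2} = \frac{1}{2} \cdot 180 = 90$)
$n + m = 1760 + 90 = 1850$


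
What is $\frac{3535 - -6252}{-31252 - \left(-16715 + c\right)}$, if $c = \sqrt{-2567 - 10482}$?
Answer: $- \frac{142273619}{211337418} + \frac{9787 i \sqrt{13049}}{211337418} \approx -0.67321 + 0.0052901 i$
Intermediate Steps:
$c = i \sqrt{13049}$ ($c = \sqrt{-13049} = i \sqrt{13049} \approx 114.23 i$)
$\frac{3535 - -6252}{-31252 - \left(-16715 + c\right)} = \frac{3535 - -6252}{-31252 + \left(16715 - i \sqrt{13049}\right)} = \frac{3535 + \left(-16855 + 23107\right)}{-31252 + \left(16715 - i \sqrt{13049}\right)} = \frac{3535 + 6252}{-14537 - i \sqrt{13049}} = \frac{9787}{-14537 - i \sqrt{13049}}$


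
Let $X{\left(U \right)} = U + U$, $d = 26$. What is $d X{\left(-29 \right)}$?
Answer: $-1508$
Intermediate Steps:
$X{\left(U \right)} = 2 U$
$d X{\left(-29 \right)} = 26 \cdot 2 \left(-29\right) = 26 \left(-58\right) = -1508$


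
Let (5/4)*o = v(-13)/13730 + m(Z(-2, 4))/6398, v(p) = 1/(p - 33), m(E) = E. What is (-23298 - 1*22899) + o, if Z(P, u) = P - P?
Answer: -36471376576/789475 ≈ -46197.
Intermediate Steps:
Z(P, u) = 0
v(p) = 1/(-33 + p)
o = -1/789475 (o = 4*(1/(-33 - 13*13730) + 0/6398)/5 = 4*((1/13730)/(-46) + 0*(1/6398))/5 = 4*(-1/46*1/13730 + 0)/5 = 4*(-1/631580 + 0)/5 = (⅘)*(-1/631580) = -1/789475 ≈ -1.2667e-6)
(-23298 - 1*22899) + o = (-23298 - 1*22899) - 1/789475 = (-23298 - 22899) - 1/789475 = -46197 - 1/789475 = -36471376576/789475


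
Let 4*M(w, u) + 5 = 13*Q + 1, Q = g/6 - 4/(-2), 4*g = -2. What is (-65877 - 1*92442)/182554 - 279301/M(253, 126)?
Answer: -2447440446261/45821054 ≈ -53413.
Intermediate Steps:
g = -1/2 (g = (1/4)*(-2) = -1/2 ≈ -0.50000)
Q = 23/12 (Q = -1/2/6 - 4/(-2) = -1/2*1/6 - 4*(-1/2) = -1/12 + 2 = 23/12 ≈ 1.9167)
M(w, u) = 251/48 (M(w, u) = -5/4 + (13*(23/12) + 1)/4 = -5/4 + (299/12 + 1)/4 = -5/4 + (1/4)*(311/12) = -5/4 + 311/48 = 251/48)
(-65877 - 1*92442)/182554 - 279301/M(253, 126) = (-65877 - 1*92442)/182554 - 279301/251/48 = (-65877 - 92442)*(1/182554) - 279301*48/251 = -158319*1/182554 - 13406448/251 = -158319/182554 - 13406448/251 = -2447440446261/45821054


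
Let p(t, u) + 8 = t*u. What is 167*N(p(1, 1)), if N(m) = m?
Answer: -1169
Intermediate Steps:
p(t, u) = -8 + t*u
167*N(p(1, 1)) = 167*(-8 + 1*1) = 167*(-8 + 1) = 167*(-7) = -1169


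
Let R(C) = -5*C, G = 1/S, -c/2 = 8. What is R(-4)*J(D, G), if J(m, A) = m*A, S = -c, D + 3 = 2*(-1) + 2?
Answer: -15/4 ≈ -3.7500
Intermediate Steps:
c = -16 (c = -2*8 = -16)
D = -3 (D = -3 + (2*(-1) + 2) = -3 + (-2 + 2) = -3 + 0 = -3)
S = 16 (S = -1*(-16) = 16)
G = 1/16 ≈ 0.062500
J(m, A) = A*m
R(-4)*J(D, G) = (-5*(-4))*((1/16)*(-3)) = 20*(-3/16) = -15/4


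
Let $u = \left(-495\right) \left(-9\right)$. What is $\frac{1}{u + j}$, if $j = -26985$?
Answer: $- \frac{1}{22530} \approx -4.4385 \cdot 10^{-5}$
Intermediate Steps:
$u = 4455$
$\frac{1}{u + j} = \frac{1}{4455 - 26985} = \frac{1}{-22530} = - \frac{1}{22530}$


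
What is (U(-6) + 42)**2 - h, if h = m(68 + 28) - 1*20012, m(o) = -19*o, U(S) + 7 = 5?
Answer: 23436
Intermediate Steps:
U(S) = -2 (U(S) = -7 + 5 = -2)
h = -21836 (h = -19*(68 + 28) - 1*20012 = -19*96 - 20012 = -1824 - 20012 = -21836)
(U(-6) + 42)**2 - h = (-2 + 42)**2 - 1*(-21836) = 40**2 + 21836 = 1600 + 21836 = 23436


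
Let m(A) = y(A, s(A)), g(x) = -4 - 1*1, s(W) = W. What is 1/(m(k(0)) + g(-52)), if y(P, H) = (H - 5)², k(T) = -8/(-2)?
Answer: -¼ ≈ -0.25000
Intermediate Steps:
k(T) = 4 (k(T) = -8*(-½) = 4)
y(P, H) = (-5 + H)²
g(x) = -5 (g(x) = -4 - 1 = -5)
m(A) = (-5 + A)²
1/(m(k(0)) + g(-52)) = 1/((-5 + 4)² - 5) = 1/((-1)² - 5) = 1/(1 - 5) = 1/(-4) = -¼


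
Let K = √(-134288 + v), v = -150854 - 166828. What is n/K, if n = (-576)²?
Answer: -165888*I*√451970/225985 ≈ -493.5*I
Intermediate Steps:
v = -317682
n = 331776
K = I*√451970 (K = √(-134288 - 317682) = √(-451970) = I*√451970 ≈ 672.29*I)
n/K = 331776/((I*√451970)) = 331776*(-I*√451970/451970) = -165888*I*√451970/225985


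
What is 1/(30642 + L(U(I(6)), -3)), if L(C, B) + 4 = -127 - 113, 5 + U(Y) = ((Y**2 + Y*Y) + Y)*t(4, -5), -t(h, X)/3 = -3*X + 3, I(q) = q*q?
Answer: 1/30398 ≈ 3.2897e-5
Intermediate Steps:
I(q) = q**2
t(h, X) = -9 + 9*X (t(h, X) = -3*(-3*X + 3) = -3*(3 - 3*X) = -9 + 9*X)
U(Y) = -5 - 108*Y**2 - 54*Y (U(Y) = -5 + ((Y**2 + Y*Y) + Y)*(-9 + 9*(-5)) = -5 + ((Y**2 + Y**2) + Y)*(-9 - 45) = -5 + (2*Y**2 + Y)*(-54) = -5 + (Y + 2*Y**2)*(-54) = -5 + (-108*Y**2 - 54*Y) = -5 - 108*Y**2 - 54*Y)
L(C, B) = -244 (L(C, B) = -4 + (-127 - 113) = -4 - 240 = -244)
1/(30642 + L(U(I(6)), -3)) = 1/(30642 - 244) = 1/30398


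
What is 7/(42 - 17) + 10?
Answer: 257/25 ≈ 10.280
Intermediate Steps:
7/(42 - 17) + 10 = 7/25 + 10 = 257/25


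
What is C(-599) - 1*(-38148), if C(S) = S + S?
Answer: 36950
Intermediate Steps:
C(S) = 2*S
C(-599) - 1*(-38148) = 2*(-599) - 1*(-38148) = -1198 + 38148 = 36950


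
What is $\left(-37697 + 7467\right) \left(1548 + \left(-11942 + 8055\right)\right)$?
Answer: $70707970$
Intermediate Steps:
$\left(-37697 + 7467\right) \left(1548 + \left(-11942 + 8055\right)\right) = - 30230 \left(1548 - 3887\right) = \left(-30230\right) \left(-2339\right) = 70707970$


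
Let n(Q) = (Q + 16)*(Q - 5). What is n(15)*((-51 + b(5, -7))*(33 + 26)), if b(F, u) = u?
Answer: -1060820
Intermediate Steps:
n(Q) = (-5 + Q)*(16 + Q) (n(Q) = (16 + Q)*(-5 + Q) = (-5 + Q)*(16 + Q))
n(15)*((-51 + b(5, -7))*(33 + 26)) = (-80 + 15**2 + 11*15)*((-51 - 7)*(33 + 26)) = (-80 + 225 + 165)*(-58*59) = 310*(-3422) = -1060820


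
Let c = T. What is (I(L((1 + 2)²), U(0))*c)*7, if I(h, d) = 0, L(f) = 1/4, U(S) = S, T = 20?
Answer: 0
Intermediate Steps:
L(f) = ¼
c = 20
(I(L((1 + 2)²), U(0))*c)*7 = (0*20)*7 = 0*7 = 0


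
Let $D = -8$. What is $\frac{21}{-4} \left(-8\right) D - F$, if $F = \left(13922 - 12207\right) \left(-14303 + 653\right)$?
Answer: $23409414$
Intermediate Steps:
$F = -23409750$ ($F = 1715 \left(-13650\right) = -23409750$)
$\frac{21}{-4} \left(-8\right) D - F = \frac{21}{-4} \left(-8\right) \left(-8\right) - -23409750 = 21 \left(- \frac{1}{4}\right) \left(-8\right) \left(-8\right) + 23409750 = \left(- \frac{21}{4}\right) \left(-8\right) \left(-8\right) + 23409750 = 42 \left(-8\right) + 23409750 = -336 + 23409750 = 23409414$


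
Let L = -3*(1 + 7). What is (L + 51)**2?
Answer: 729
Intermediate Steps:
L = -24 (L = -3*8 = -24)
(L + 51)**2 = (-24 + 51)**2 = 27**2 = 729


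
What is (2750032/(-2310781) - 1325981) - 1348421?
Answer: -6179960077994/2310781 ≈ -2.6744e+6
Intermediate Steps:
(2750032/(-2310781) - 1325981) - 1348421 = (2750032*(-1/2310781) - 1325981) - 1348421 = (-2750032/2310781 - 1325981) - 1348421 = -3064054451193/2310781 - 1348421 = -6179960077994/2310781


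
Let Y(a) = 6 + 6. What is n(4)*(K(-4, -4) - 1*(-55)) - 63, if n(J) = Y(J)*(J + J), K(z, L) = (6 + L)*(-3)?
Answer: 4641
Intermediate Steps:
K(z, L) = -18 - 3*L
Y(a) = 12
n(J) = 24*J (n(J) = 12*(J + J) = 12*(2*J) = 24*J)
n(4)*(K(-4, -4) - 1*(-55)) - 63 = (24*4)*((-18 - 3*(-4)) - 1*(-55)) - 63 = 96*((-18 + 12) + 55) - 63 = 96*(-6 + 55) - 63 = 96*49 - 63 = 4704 - 63 = 4641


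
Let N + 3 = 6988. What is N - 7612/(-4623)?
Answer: 32299267/4623 ≈ 6986.6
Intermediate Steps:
N = 6985 (N = -3 + 6988 = 6985)
N - 7612/(-4623) = 6985 - 7612/(-4623) = 6985 - 7612*(-1)/4623 = 6985 - 1*(-7612/4623) = 6985 + 7612/4623 = 32299267/4623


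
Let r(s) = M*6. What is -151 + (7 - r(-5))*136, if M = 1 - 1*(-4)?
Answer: -3279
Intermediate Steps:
M = 5 (M = 1 + 4 = 5)
r(s) = 30 (r(s) = 5*6 = 30)
-151 + (7 - r(-5))*136 = -151 + (7 - 1*30)*136 = -151 + (7 - 30)*136 = -151 - 23*136 = -151 - 3128 = -3279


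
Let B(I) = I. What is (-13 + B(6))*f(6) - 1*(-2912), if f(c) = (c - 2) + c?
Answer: 2842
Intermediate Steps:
f(c) = -2 + 2*c (f(c) = (-2 + c) + c = -2 + 2*c)
(-13 + B(6))*f(6) - 1*(-2912) = (-13 + 6)*(-2 + 2*6) - 1*(-2912) = -7*(-2 + 12) + 2912 = -7*10 + 2912 = -70 + 2912 = 2842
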